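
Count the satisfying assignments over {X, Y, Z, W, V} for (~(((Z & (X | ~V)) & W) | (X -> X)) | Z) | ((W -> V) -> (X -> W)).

28

Initial set: {T ((~(((Z & (X | ~V)) & W) | (X -> X)) | Z) | ((W -> V) -> (X -> W)))}.
T ((~(((Z & (X | ~V)) & W) | (X -> X)) | Z) | ((W -> V) -> (X -> W))): β-rule — branch into T (~(((Z & (X | ~V)) & W) | (X -> X)) | Z)  //  T ((W -> V) -> (X -> W)).
  branch 1 (add T (~(((Z & (X | ~V)) & W) | (X -> X)) | Z)):
    T (~(((Z & (X | ~V)) & W) | (X -> X)) | Z): β-rule — branch into T ~(((Z & (X | ~V)) & W) | (X -> X))  //  T Z.
      branch 1.1 (add T ~(((Z & (X | ~V)) & W) | (X -> X))):
        T ~(((Z & (X | ~V)) & W) | (X -> X)): α-rule — add F ((Z & (X | ~V)) & W), F (X -> X).
        F (X -> X): α-rule — add T X, F X.
        × closes — contains both X and ~X.
      branch 1.2 (add T Z):
        ○ open, literals {Z=true}.
  branch 2 (add T ((W -> V) -> (X -> W))):
    T ((W -> V) -> (X -> W)): β-rule — branch into F (W -> V)  //  T (X -> W).
      branch 2.1 (add F (W -> V)):
        F (W -> V): α-rule — add T W, F V.
        ○ open, literals {V=false, W=true}.
      branch 2.2 (add T (X -> W)):
        T (X -> W): β-rule — branch into F X  //  T W.
          branch 2.2.1 (add F X):
            ○ open, literals {X=false}.
          branch 2.2.2 (add T W):
            ○ open, literals {W=true}.
1 branch closed, 4 open.
Each open branch fixes some atoms; the unmentioned ones are free. Counting distinct full assignments: branch {Z=true} (X, Y, W, V) contributes 16 new; branch {V=false, W=true} (X, Y, Z) contributes 4 new; branch {X=false} (Y, Z, W, V) contributes 6 new; branch {W=true} (X, Y, Z, V) contributes 2 new. Total: 28.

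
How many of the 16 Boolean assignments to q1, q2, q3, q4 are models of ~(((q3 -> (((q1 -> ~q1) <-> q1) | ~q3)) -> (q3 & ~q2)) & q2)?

Initial set: {T ~(((q3 -> (((q1 -> ~q1) <-> q1) | ~q3)) -> (q3 & ~q2)) & q2)}.
T ~(((q3 -> (((q1 -> ~q1) <-> q1) | ~q3)) -> (q3 & ~q2)) & q2): β-rule — branch into F ((q3 -> (((q1 -> ~q1) <-> q1) | ~q3)) -> (q3 & ~q2))  //  F q2.
  branch 1 (add F ((q3 -> (((q1 -> ~q1) <-> q1) | ~q3)) -> (q3 & ~q2))):
    F ((q3 -> (((q1 -> ~q1) <-> q1) | ~q3)) -> (q3 & ~q2)): α-rule — add T (q3 -> (((q1 -> ~q1) <-> q1) | ~q3)), F (q3 & ~q2).
    T (q3 -> (((q1 -> ~q1) <-> q1) | ~q3)): β-rule — branch into F q3  //  T (((q1 -> ~q1) <-> q1) | ~q3).
      branch 1.1 (add F q3):
        F (q3 & ~q2): β-rule — branch into F q3  //  F ~q2.
          branch 1.1.1 (add F q3):
            ○ open, literals {q3=0}.
          branch 1.1.2 (add F ~q2):
            ○ open, literals {q2=1, q3=0}.
      branch 1.2 (add T (((q1 -> ~q1) <-> q1) | ~q3)):
        F (q3 & ~q2): β-rule — branch into F q3  //  F ~q2.
          branch 1.2.1 (add F q3):
            T (((q1 -> ~q1) <-> q1) | ~q3): β-rule — branch into T ((q1 -> ~q1) <-> q1)  //  T ~q3.
              branch 1.2.1.1 (add T ((q1 -> ~q1) <-> q1)):
                T ((q1 -> ~q1) <-> q1): β-rule — branch into T (q1 -> ~q1), T q1  //  F (q1 -> ~q1), F q1.
                  branch 1.2.1.1.1 (add T (q1 -> ~q1), T q1):
                    T (q1 -> ~q1): β-rule — branch into F q1  //  T ~q1.
                      branch 1.2.1.1.1.1 (add F q1):
                        × closes — contains both q1 and ~q1.
                      branch 1.2.1.1.1.2 (add T ~q1):
                        × closes — contains both q1 and ~q1.
                  branch 1.2.1.1.2 (add F (q1 -> ~q1), F q1):
                    F (q1 -> ~q1): α-rule — add T q1, F ~q1.
                    × closes — contains both q1 and ~q1.
              branch 1.2.1.2 (add T ~q3):
                ○ open, literals {q3=0}.
          branch 1.2.2 (add F ~q2):
            T (((q1 -> ~q1) <-> q1) | ~q3): β-rule — branch into T ((q1 -> ~q1) <-> q1)  //  T ~q3.
              branch 1.2.2.1 (add T ((q1 -> ~q1) <-> q1)):
                T ((q1 -> ~q1) <-> q1): β-rule — branch into T (q1 -> ~q1), T q1  //  F (q1 -> ~q1), F q1.
                  branch 1.2.2.1.1 (add T (q1 -> ~q1), T q1):
                    T (q1 -> ~q1): β-rule — branch into F q1  //  T ~q1.
                      branch 1.2.2.1.1.1 (add F q1):
                        × closes — contains both q1 and ~q1.
                      branch 1.2.2.1.1.2 (add T ~q1):
                        × closes — contains both q1 and ~q1.
                  branch 1.2.2.1.2 (add F (q1 -> ~q1), F q1):
                    F (q1 -> ~q1): α-rule — add T q1, F ~q1.
                    × closes — contains both q1 and ~q1.
              branch 1.2.2.2 (add T ~q3):
                ○ open, literals {q2=1, q3=0}.
  branch 2 (add F q2):
    ○ open, literals {q2=0}.
6 branches closed, 5 open.
Each open branch fixes some atoms; the unmentioned ones are free. Counting distinct full assignments: branch {q3=0} (q1, q2, q4) contributes 8 new; branch {q2=1, q3=0} (q1, q4) contributes 0 new; branch {q3=0} (q1, q2, q4) contributes 0 new; branch {q2=1, q3=0} (q1, q4) contributes 0 new; branch {q2=0} (q1, q3, q4) contributes 4 new. Total: 12.

12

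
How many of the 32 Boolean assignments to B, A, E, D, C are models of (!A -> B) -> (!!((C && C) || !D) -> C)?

26

Initial set: {((!A -> B) -> (!!((C && C) || !D) -> C))}.
((!A -> B) -> (!!((C && C) || !D) -> C)): β-rule — branch into !(!A -> B)  //  (!!((C && C) || !D) -> C).
  branch 1 (add !(!A -> B)):
    !(!A -> B): α-rule — add !A, !B.
    ○ open, literals {A=0, B=0}.
  branch 2 (add (!!((C && C) || !D) -> C)):
    (!!((C && C) || !D) -> C): β-rule — branch into !!!((C && C) || !D)  //  C.
      branch 2.1 (add !!!((C && C) || !D)):
        !!!((C && C) || !D): drop double negation, giving !((C && C) || !D).
        !((C && C) || !D): α-rule — add !(C && C), !!D.
        !(C && C): β-rule — branch into !C  //  !C.
          branch 2.1.1 (add !C):
            ○ open, literals {C=0, D=1}.
          branch 2.1.2 (add !C):
            ○ open, literals {C=0, D=1}.
      branch 2.2 (add C):
        ○ open, literals {C=1}.
0 branches closed, 4 open.
Each open branch fixes some atoms; the unmentioned ones are free. Counting distinct full assignments: branch {A=0, B=0} (E, D, C) contributes 8 new; branch {C=0, D=1} (B, A, E) contributes 6 new; branch {C=0, D=1} (B, A, E) contributes 0 new; branch {C=1} (B, A, E, D) contributes 12 new. Total: 26.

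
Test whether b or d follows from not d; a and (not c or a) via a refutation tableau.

No

Initial set: {T not d; T (a and (not c or a)); F (b or d)}.
T (a and (not c or a)): α-rule — add T a, T (not c or a).
F (b or d): α-rule — add F b, F d.
T (not c or a): β-rule — branch into T not c  //  T a.
  branch 1 (add T not c):
    ○ open, literals {a=1, b=0, c=0, d=0}.
  branch 2 (add T a):
    ○ open, literals {a=1, b=0, d=0}.
0 branches closed, 2 open.
An open branch gives a countermodel: a=1, b=0, c=0, d=0 (unmentioned atoms arbitrary); the premises hold there but the conclusion fails.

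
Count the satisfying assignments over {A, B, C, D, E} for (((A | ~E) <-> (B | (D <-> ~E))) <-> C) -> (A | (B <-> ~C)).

Initial set: {T ((((A | ~E) <-> (B | (D <-> ~E))) <-> C) -> (A | (B <-> ~C)))}.
T ((((A | ~E) <-> (B | (D <-> ~E))) <-> C) -> (A | (B <-> ~C))): β-rule — branch into F (((A | ~E) <-> (B | (D <-> ~E))) <-> C)  //  T (A | (B <-> ~C)).
  branch 1 (add F (((A | ~E) <-> (B | (D <-> ~E))) <-> C)):
    F (((A | ~E) <-> (B | (D <-> ~E))) <-> C): β-rule — branch into T ((A | ~E) <-> (B | (D <-> ~E))), F C  //  F ((A | ~E) <-> (B | (D <-> ~E))), T C.
      branch 1.1 (add T ((A | ~E) <-> (B | (D <-> ~E))), F C):
        T ((A | ~E) <-> (B | (D <-> ~E))): β-rule — branch into T (A | ~E), T (B | (D <-> ~E))  //  F (A | ~E), F (B | (D <-> ~E)).
          branch 1.1.1 (add T (A | ~E), T (B | (D <-> ~E))):
            T (A | ~E): β-rule — branch into T A  //  T ~E.
              branch 1.1.1.1 (add T A):
                T (B | (D <-> ~E)): β-rule — branch into T B  //  T (D <-> ~E).
                  branch 1.1.1.1.1 (add T B):
                    ○ open, literals {A=true, B=true, C=false}.
                  branch 1.1.1.1.2 (add T (D <-> ~E)):
                    T (D <-> ~E): β-rule — branch into T D, T ~E  //  F D, F ~E.
                      branch 1.1.1.1.2.1 (add T D, T ~E):
                        ○ open, literals {A=true, C=false, D=true, E=false}.
                      branch 1.1.1.1.2.2 (add F D, F ~E):
                        ○ open, literals {A=true, C=false, D=false, E=true}.
              branch 1.1.1.2 (add T ~E):
                T (B | (D <-> ~E)): β-rule — branch into T B  //  T (D <-> ~E).
                  branch 1.1.1.2.1 (add T B):
                    ○ open, literals {B=true, C=false, E=false}.
                  branch 1.1.1.2.2 (add T (D <-> ~E)):
                    T (D <-> ~E): β-rule — branch into T D, T ~E  //  F D, F ~E.
                      branch 1.1.1.2.2.1 (add T D, T ~E):
                        ○ open, literals {C=false, D=true, E=false}.
                      branch 1.1.1.2.2.2 (add F D, F ~E):
                        × closes — contains both E and ~E.
          branch 1.1.2 (add F (A | ~E), F (B | (D <-> ~E))):
            F (A | ~E): α-rule — add F A, F ~E.
            F (B | (D <-> ~E)): α-rule — add F B, F (D <-> ~E).
            F (D <-> ~E): β-rule — branch into T D, F ~E  //  F D, T ~E.
              branch 1.1.2.1 (add T D, F ~E):
                ○ open, literals {A=false, B=false, C=false, D=true, E=true}.
              branch 1.1.2.2 (add F D, T ~E):
                × closes — contains both E and ~E.
      branch 1.2 (add F ((A | ~E) <-> (B | (D <-> ~E))), T C):
        F ((A | ~E) <-> (B | (D <-> ~E))): β-rule — branch into T (A | ~E), F (B | (D <-> ~E))  //  F (A | ~E), T (B | (D <-> ~E)).
          branch 1.2.1 (add T (A | ~E), F (B | (D <-> ~E))):
            F (B | (D <-> ~E)): α-rule — add F B, F (D <-> ~E).
            T (A | ~E): β-rule — branch into T A  //  T ~E.
              branch 1.2.1.1 (add T A):
                F (D <-> ~E): β-rule — branch into T D, F ~E  //  F D, T ~E.
                  branch 1.2.1.1.1 (add T D, F ~E):
                    ○ open, literals {A=true, B=false, C=true, D=true, E=true}.
                  branch 1.2.1.1.2 (add F D, T ~E):
                    ○ open, literals {A=true, B=false, C=true, D=false, E=false}.
              branch 1.2.1.2 (add T ~E):
                F (D <-> ~E): β-rule — branch into T D, F ~E  //  F D, T ~E.
                  branch 1.2.1.2.1 (add T D, F ~E):
                    × closes — contains both E and ~E.
                  branch 1.2.1.2.2 (add F D, T ~E):
                    ○ open, literals {B=false, C=true, D=false, E=false}.
          branch 1.2.2 (add F (A | ~E), T (B | (D <-> ~E))):
            F (A | ~E): α-rule — add F A, F ~E.
            T (B | (D <-> ~E)): β-rule — branch into T B  //  T (D <-> ~E).
              branch 1.2.2.1 (add T B):
                ○ open, literals {A=false, B=true, C=true, E=true}.
              branch 1.2.2.2 (add T (D <-> ~E)):
                T (D <-> ~E): β-rule — branch into T D, T ~E  //  F D, F ~E.
                  branch 1.2.2.2.1 (add T D, T ~E):
                    × closes — contains both E and ~E.
                  branch 1.2.2.2.2 (add F D, F ~E):
                    ○ open, literals {A=false, C=true, D=false, E=true}.
  branch 2 (add T (A | (B <-> ~C))):
    T (A | (B <-> ~C)): β-rule — branch into T A  //  T (B <-> ~C).
      branch 2.1 (add T A):
        ○ open, literals {A=true}.
      branch 2.2 (add T (B <-> ~C)):
        T (B <-> ~C): β-rule — branch into T B, T ~C  //  F B, F ~C.
          branch 2.2.1 (add T B, T ~C):
            ○ open, literals {B=true, C=false}.
          branch 2.2.2 (add F B, F ~C):
            ○ open, literals {B=false, C=true}.
4 branches closed, 14 open.
Each open branch fixes some atoms; the unmentioned ones are free. Counting distinct full assignments: branch {A=true, B=true, C=false} (D, E) contributes 4 new; branch {A=true, C=false, D=true, E=false} (B) contributes 1 new; branch {A=true, C=false, D=false, E=true} (B) contributes 1 new; branch {B=true, C=false, E=false} (A, D) contributes 2 new; branch {C=false, D=true, E=false} (A, B) contributes 1 new; branch {A=false, B=false, C=false, D=true, E=true} (none free) contributes 1 new; branch {A=true, B=false, C=true, D=true, E=true} (none free) contributes 1 new; branch {A=true, B=false, C=true, D=false, E=false} (none free) contributes 1 new; branch {B=false, C=true, D=false, E=false} (A) contributes 1 new; branch {A=false, B=true, C=true, E=true} (D) contributes 2 new; branch {A=false, C=true, D=false, E=true} (B) contributes 1 new; branch {A=true} (B, C, D, E) contributes 8 new; branch {B=true, C=false} (A, D, E) contributes 2 new; branch {B=false, C=true} (A, D, E) contributes 2 new. Total: 28.

28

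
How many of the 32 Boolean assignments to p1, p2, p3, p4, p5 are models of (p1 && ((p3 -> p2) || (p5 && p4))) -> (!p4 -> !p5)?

29

Initial set: {((p1 && ((p3 -> p2) || (p5 && p4))) -> (!p4 -> !p5))}.
((p1 && ((p3 -> p2) || (p5 && p4))) -> (!p4 -> !p5)): β-rule — branch into !(p1 && ((p3 -> p2) || (p5 && p4)))  //  (!p4 -> !p5).
  branch 1 (add !(p1 && ((p3 -> p2) || (p5 && p4)))):
    !(p1 && ((p3 -> p2) || (p5 && p4))): β-rule — branch into !p1  //  !((p3 -> p2) || (p5 && p4)).
      branch 1.1 (add !p1):
        ○ open, literals {p1=0}.
      branch 1.2 (add !((p3 -> p2) || (p5 && p4))):
        !((p3 -> p2) || (p5 && p4)): α-rule — add !(p3 -> p2), !(p5 && p4).
        !(p3 -> p2): α-rule — add p3, !p2.
        !(p5 && p4): β-rule — branch into !p5  //  !p4.
          branch 1.2.1 (add !p5):
            ○ open, literals {p2=0, p3=1, p5=0}.
          branch 1.2.2 (add !p4):
            ○ open, literals {p2=0, p3=1, p4=0}.
  branch 2 (add (!p4 -> !p5)):
    (!p4 -> !p5): β-rule — branch into !!p4  //  !p5.
      branch 2.1 (add !!p4):
        ○ open, literals {p4=1}.
      branch 2.2 (add !p5):
        ○ open, literals {p5=0}.
0 branches closed, 5 open.
Each open branch fixes some atoms; the unmentioned ones are free. Counting distinct full assignments: branch {p1=0} (p2, p3, p4, p5) contributes 16 new; branch {p2=0, p3=1, p5=0} (p1, p4) contributes 2 new; branch {p2=0, p3=1, p4=0} (p1, p5) contributes 1 new; branch {p4=1} (p1, p2, p3, p5) contributes 7 new; branch {p5=0} (p1, p2, p3, p4) contributes 3 new. Total: 29.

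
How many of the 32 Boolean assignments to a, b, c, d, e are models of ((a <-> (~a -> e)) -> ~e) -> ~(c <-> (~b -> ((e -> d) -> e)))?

Initial set: {T (((a <-> (~a -> e)) -> ~e) -> ~(c <-> (~b -> ((e -> d) -> e))))}.
T (((a <-> (~a -> e)) -> ~e) -> ~(c <-> (~b -> ((e -> d) -> e)))): β-rule — branch into F ((a <-> (~a -> e)) -> ~e)  //  T ~(c <-> (~b -> ((e -> d) -> e))).
  branch 1 (add F ((a <-> (~a -> e)) -> ~e)):
    F ((a <-> (~a -> e)) -> ~e): α-rule — add T (a <-> (~a -> e)), F ~e.
    T (a <-> (~a -> e)): β-rule — branch into T a, T (~a -> e)  //  F a, F (~a -> e).
      branch 1.1 (add T a, T (~a -> e)):
        T (~a -> e): β-rule — branch into F ~a  //  T e.
          branch 1.1.1 (add F ~a):
            ○ open, literals {a=true, e=true}.
          branch 1.1.2 (add T e):
            ○ open, literals {a=true, e=true}.
      branch 1.2 (add F a, F (~a -> e)):
        F (~a -> e): α-rule — add T ~a, F e.
        × closes — contains both e and ~e.
  branch 2 (add T ~(c <-> (~b -> ((e -> d) -> e)))):
    T ~(c <-> (~b -> ((e -> d) -> e))): β-rule — branch into T c, F (~b -> ((e -> d) -> e))  //  F c, T (~b -> ((e -> d) -> e)).
      branch 2.1 (add T c, F (~b -> ((e -> d) -> e))):
        F (~b -> ((e -> d) -> e)): α-rule — add T ~b, F ((e -> d) -> e).
        F ((e -> d) -> e): α-rule — add T (e -> d), F e.
        T (e -> d): β-rule — branch into F e  //  T d.
          branch 2.1.1 (add F e):
            ○ open, literals {b=false, c=true, e=false}.
          branch 2.1.2 (add T d):
            ○ open, literals {b=false, c=true, d=true, e=false}.
      branch 2.2 (add F c, T (~b -> ((e -> d) -> e))):
        T (~b -> ((e -> d) -> e)): β-rule — branch into F ~b  //  T ((e -> d) -> e).
          branch 2.2.1 (add F ~b):
            ○ open, literals {b=true, c=false}.
          branch 2.2.2 (add T ((e -> d) -> e)):
            T ((e -> d) -> e): β-rule — branch into F (e -> d)  //  T e.
              branch 2.2.2.1 (add F (e -> d)):
                F (e -> d): α-rule — add T e, F d.
                ○ open, literals {c=false, d=false, e=true}.
              branch 2.2.2.2 (add T e):
                ○ open, literals {c=false, e=true}.
1 branch closed, 7 open.
Each open branch fixes some atoms; the unmentioned ones are free. Counting distinct full assignments: branch {a=true, e=true} (b, c, d) contributes 8 new; branch {a=true, e=true} (b, c, d) contributes 0 new; branch {b=false, c=true, e=false} (a, d) contributes 4 new; branch {b=false, c=true, d=true, e=false} (a) contributes 0 new; branch {b=true, c=false} (a, d, e) contributes 6 new; branch {c=false, d=false, e=true} (a, b) contributes 1 new; branch {c=false, e=true} (a, b, d) contributes 1 new. Total: 20.

20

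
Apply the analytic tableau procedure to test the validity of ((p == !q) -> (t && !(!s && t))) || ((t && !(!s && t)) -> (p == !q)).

Valid

Assume the negation and expand:
Initial set: {!(((p == !q) -> (t && !(!s && t))) || ((t && !(!s && t)) -> (p == !q)))}.
!(((p == !q) -> (t && !(!s && t))) || ((t && !(!s && t)) -> (p == !q))): α-rule — add !((p == !q) -> (t && !(!s && t))), !((t && !(!s && t)) -> (p == !q)).
!((p == !q) -> (t && !(!s && t))): α-rule — add (p == !q), !(t && !(!s && t)).
!((t && !(!s && t)) -> (p == !q)): α-rule — add (t && !(!s && t)), !(p == !q).
(t && !(!s && t)): α-rule — add t, !(!s && t).
(p == !q): β-rule — branch into p, !q  //  !p, !!q.
  branch 1 (add p, !q):
    !(t && !(!s && t)): β-rule — branch into !t  //  !!(!s && t).
      branch 1.1 (add !t):
        × closes — contains both t and !t.
      branch 1.2 (add !!(!s && t)):
        !!(!s && t): α-rule — add !s, t.
        !(p == !q): β-rule — branch into p, !!q  //  !p, !q.
          branch 1.2.1 (add p, !!q):
            × closes — contains both q and !q.
          branch 1.2.2 (add !p, !q):
            × closes — contains both p and !p.
  branch 2 (add !p, !!q):
    !(t && !(!s && t)): β-rule — branch into !t  //  !!(!s && t).
      branch 2.1 (add !t):
        × closes — contains both t and !t.
      branch 2.2 (add !!(!s && t)):
        !!(!s && t): α-rule — add !s, t.
        !(p == !q): β-rule — branch into p, !!q  //  !p, !q.
          branch 2.2.1 (add p, !!q):
            × closes — contains both p and !p.
          branch 2.2.2 (add !p, !q):
            × closes — contains both q and !q.
All 6 branches close.
Every branch closed, so the negation is unsatisfiable and the formula is valid.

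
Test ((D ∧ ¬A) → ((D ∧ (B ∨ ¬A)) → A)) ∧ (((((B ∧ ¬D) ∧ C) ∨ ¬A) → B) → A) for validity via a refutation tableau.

Assume the negation and expand:
Initial set: {¬(((D ∧ ¬A) → ((D ∧ (B ∨ ¬A)) → A)) ∧ (((((B ∧ ¬D) ∧ C) ∨ ¬A) → B) → A))}.
¬(((D ∧ ¬A) → ((D ∧ (B ∨ ¬A)) → A)) ∧ (((((B ∧ ¬D) ∧ C) ∨ ¬A) → B) → A)): β-rule — branch into ¬((D ∧ ¬A) → ((D ∧ (B ∨ ¬A)) → A))  //  ¬(((((B ∧ ¬D) ∧ C) ∨ ¬A) → B) → A).
  branch 1 (add ¬((D ∧ ¬A) → ((D ∧ (B ∨ ¬A)) → A))):
    ¬((D ∧ ¬A) → ((D ∧ (B ∨ ¬A)) → A)): α-rule — add (D ∧ ¬A), ¬((D ∧ (B ∨ ¬A)) → A).
    (D ∧ ¬A): α-rule — add D, ¬A.
    ¬((D ∧ (B ∨ ¬A)) → A): α-rule — add (D ∧ (B ∨ ¬A)), ¬A.
    (D ∧ (B ∨ ¬A)): α-rule — add D, (B ∨ ¬A).
    (B ∨ ¬A): β-rule — branch into B  //  ¬A.
      branch 1.1 (add B):
        ○ open, literals {A=0, B=1, D=1}.
      branch 1.2 (add ¬A):
        ○ open, literals {A=0, D=1}.
  branch 2 (add ¬(((((B ∧ ¬D) ∧ C) ∨ ¬A) → B) → A)):
    ¬(((((B ∧ ¬D) ∧ C) ∨ ¬A) → B) → A): α-rule — add ((((B ∧ ¬D) ∧ C) ∨ ¬A) → B), ¬A.
    ((((B ∧ ¬D) ∧ C) ∨ ¬A) → B): β-rule — branch into ¬(((B ∧ ¬D) ∧ C) ∨ ¬A)  //  B.
      branch 2.1 (add ¬(((B ∧ ¬D) ∧ C) ∨ ¬A)):
        ¬(((B ∧ ¬D) ∧ C) ∨ ¬A): α-rule — add ¬((B ∧ ¬D) ∧ C), ¬¬A.
        × closes — contains both A and ¬A.
      branch 2.2 (add B):
        ○ open, literals {A=0, B=1}.
1 branch closed, 3 open.
An open branch gives a countermodel: A=0, B=1, D=1 (unmentioned atoms arbitrary); under it the original formula is false.

Not valid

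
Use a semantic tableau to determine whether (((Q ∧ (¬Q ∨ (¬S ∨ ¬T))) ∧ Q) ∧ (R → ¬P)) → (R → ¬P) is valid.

Assume the negation and expand:
Initial set: {¬((((Q ∧ (¬Q ∨ (¬S ∨ ¬T))) ∧ Q) ∧ (R → ¬P)) → (R → ¬P))}.
¬((((Q ∧ (¬Q ∨ (¬S ∨ ¬T))) ∧ Q) ∧ (R → ¬P)) → (R → ¬P)): α-rule — add (((Q ∧ (¬Q ∨ (¬S ∨ ¬T))) ∧ Q) ∧ (R → ¬P)), ¬(R → ¬P).
(((Q ∧ (¬Q ∨ (¬S ∨ ¬T))) ∧ Q) ∧ (R → ¬P)): α-rule — add ((Q ∧ (¬Q ∨ (¬S ∨ ¬T))) ∧ Q), (R → ¬P).
¬(R → ¬P): α-rule — add R, ¬¬P.
((Q ∧ (¬Q ∨ (¬S ∨ ¬T))) ∧ Q): α-rule — add (Q ∧ (¬Q ∨ (¬S ∨ ¬T))), Q.
(Q ∧ (¬Q ∨ (¬S ∨ ¬T))): α-rule — add Q, (¬Q ∨ (¬S ∨ ¬T)).
(R → ¬P): β-rule — branch into ¬R  //  ¬P.
  branch 1 (add ¬R):
    × closes — contains both R and ¬R.
  branch 2 (add ¬P):
    × closes — contains both P and ¬P.
All 2 branches close.
Every branch closed, so the negation is unsatisfiable and the formula is valid.

Valid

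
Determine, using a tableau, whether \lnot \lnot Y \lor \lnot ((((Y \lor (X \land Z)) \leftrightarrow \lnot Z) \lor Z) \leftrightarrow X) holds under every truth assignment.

Assume the negation and expand:
Initial set: {F (\lnot \lnot Y \lor \lnot ((((Y \lor (X \land Z)) \leftrightarrow \lnot Z) \lor Z) \leftrightarrow X))}.
F (\lnot \lnot Y \lor \lnot ((((Y \lor (X \land Z)) \leftrightarrow \lnot Z) \lor Z) \leftrightarrow X)): α-rule — add F \lnot \lnot Y, F \lnot ((((Y \lor (X \land Z)) \leftrightarrow \lnot Z) \lor Z) \leftrightarrow X).
F \lnot \lnot Y: drop double negation, giving F Y.
F \lnot ((((Y \lor (X \land Z)) \leftrightarrow \lnot Z) \lor Z) \leftrightarrow X): β-rule — branch into T (((Y \lor (X \land Z)) \leftrightarrow \lnot Z) \lor Z), T X  //  F (((Y \lor (X \land Z)) \leftrightarrow \lnot Z) \lor Z), F X.
  branch 1 (add T (((Y \lor (X \land Z)) \leftrightarrow \lnot Z) \lor Z), T X):
    T (((Y \lor (X \land Z)) \leftrightarrow \lnot Z) \lor Z): β-rule — branch into T ((Y \lor (X \land Z)) \leftrightarrow \lnot Z)  //  T Z.
      branch 1.1 (add T ((Y \lor (X \land Z)) \leftrightarrow \lnot Z)):
        T ((Y \lor (X \land Z)) \leftrightarrow \lnot Z): β-rule — branch into T (Y \lor (X \land Z)), T \lnot Z  //  F (Y \lor (X \land Z)), F \lnot Z.
          branch 1.1.1 (add T (Y \lor (X \land Z)), T \lnot Z):
            T (Y \lor (X \land Z)): β-rule — branch into T Y  //  T (X \land Z).
              branch 1.1.1.1 (add T Y):
                × closes — contains both Y and \lnot Y.
              branch 1.1.1.2 (add T (X \land Z)):
                T (X \land Z): α-rule — add T X, T Z.
                × closes — contains both Z and \lnot Z.
          branch 1.1.2 (add F (Y \lor (X \land Z)), F \lnot Z):
            F (Y \lor (X \land Z)): α-rule — add F Y, F (X \land Z).
            F (X \land Z): β-rule — branch into F X  //  F Z.
              branch 1.1.2.1 (add F X):
                × closes — contains both X and \lnot X.
              branch 1.1.2.2 (add F Z):
                × closes — contains both Z and \lnot Z.
      branch 1.2 (add T Z):
        ○ open, literals {X=true, Y=false, Z=true}.
  branch 2 (add F (((Y \lor (X \land Z)) \leftrightarrow \lnot Z) \lor Z), F X):
    F (((Y \lor (X \land Z)) \leftrightarrow \lnot Z) \lor Z): α-rule — add F ((Y \lor (X \land Z)) \leftrightarrow \lnot Z), F Z.
    F ((Y \lor (X \land Z)) \leftrightarrow \lnot Z): β-rule — branch into T (Y \lor (X \land Z)), F \lnot Z  //  F (Y \lor (X \land Z)), T \lnot Z.
      branch 2.1 (add T (Y \lor (X \land Z)), F \lnot Z):
        × closes — contains both Z and \lnot Z.
      branch 2.2 (add F (Y \lor (X \land Z)), T \lnot Z):
        F (Y \lor (X \land Z)): α-rule — add F Y, F (X \land Z).
        F (X \land Z): β-rule — branch into F X  //  F Z.
          branch 2.2.1 (add F X):
            ○ open, literals {X=false, Y=false, Z=false}.
          branch 2.2.2 (add F Z):
            ○ open, literals {X=false, Y=false, Z=false}.
5 branches closed, 3 open.
An open branch gives a countermodel: X=true, Y=false, Z=true (unmentioned atoms arbitrary); under it the original formula is false.

Not valid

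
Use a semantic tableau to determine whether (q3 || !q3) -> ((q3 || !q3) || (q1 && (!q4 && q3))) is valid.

Assume the negation and expand:
Initial set: {!((q3 || !q3) -> ((q3 || !q3) || (q1 && (!q4 && q3))))}.
!((q3 || !q3) -> ((q3 || !q3) || (q1 && (!q4 && q3)))): α-rule — add (q3 || !q3), !((q3 || !q3) || (q1 && (!q4 && q3))).
!((q3 || !q3) || (q1 && (!q4 && q3))): α-rule — add !(q3 || !q3), !(q1 && (!q4 && q3)).
!(q3 || !q3): α-rule — add !q3, !!q3.
× closes — contains both q3 and !q3.
All 1 branch closes.
Every branch closed, so the negation is unsatisfiable and the formula is valid.

Valid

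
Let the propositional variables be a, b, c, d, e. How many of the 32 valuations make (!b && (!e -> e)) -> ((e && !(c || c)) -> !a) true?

Initial set: {((!b && (!e -> e)) -> ((e && !(c || c)) -> !a))}.
((!b && (!e -> e)) -> ((e && !(c || c)) -> !a)): β-rule — branch into !(!b && (!e -> e))  //  ((e && !(c || c)) -> !a).
  branch 1 (add !(!b && (!e -> e))):
    !(!b && (!e -> e)): β-rule — branch into !!b  //  !(!e -> e).
      branch 1.1 (add !!b):
        ○ open, literals {b=1}.
      branch 1.2 (add !(!e -> e)):
        !(!e -> e): α-rule — add !e, !e.
        ○ open, literals {e=0}.
  branch 2 (add ((e && !(c || c)) -> !a)):
    ((e && !(c || c)) -> !a): β-rule — branch into !(e && !(c || c))  //  !a.
      branch 2.1 (add !(e && !(c || c))):
        !(e && !(c || c)): β-rule — branch into !e  //  !!(c || c).
          branch 2.1.1 (add !e):
            ○ open, literals {e=0}.
          branch 2.1.2 (add !!(c || c)):
            !!(c || c): β-rule — branch into c  //  c.
              branch 2.1.2.1 (add c):
                ○ open, literals {c=1}.
              branch 2.1.2.2 (add c):
                ○ open, literals {c=1}.
      branch 2.2 (add !a):
        ○ open, literals {a=0}.
0 branches closed, 6 open.
Each open branch fixes some atoms; the unmentioned ones are free. Counting distinct full assignments: branch {b=1} (a, c, d, e) contributes 16 new; branch {e=0} (a, b, c, d) contributes 8 new; branch {e=0} (a, b, c, d) contributes 0 new; branch {c=1} (a, b, d, e) contributes 4 new; branch {c=1} (a, b, d, e) contributes 0 new; branch {a=0} (b, c, d, e) contributes 2 new. Total: 30.

30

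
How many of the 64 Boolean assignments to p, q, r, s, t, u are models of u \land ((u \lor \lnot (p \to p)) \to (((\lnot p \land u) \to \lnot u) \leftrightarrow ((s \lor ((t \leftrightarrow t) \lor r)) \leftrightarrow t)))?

16

Initial set: {T (u \land ((u \lor \lnot (p \to p)) \to (((\lnot p \land u) \to \lnot u) \leftrightarrow ((s \lor ((t \leftrightarrow t) \lor r)) \leftrightarrow t))))}.
T (u \land ((u \lor \lnot (p \to p)) \to (((\lnot p \land u) \to \lnot u) \leftrightarrow ((s \lor ((t \leftrightarrow t) \lor r)) \leftrightarrow t)))): α-rule — add T u, T ((u \lor \lnot (p \to p)) \to (((\lnot p \land u) \to \lnot u) \leftrightarrow ((s \lor ((t \leftrightarrow t) \lor r)) \leftrightarrow t))).
T ((u \lor \lnot (p \to p)) \to (((\lnot p \land u) \to \lnot u) \leftrightarrow ((s \lor ((t \leftrightarrow t) \lor r)) \leftrightarrow t))): β-rule — branch into F (u \lor \lnot (p \to p))  //  T (((\lnot p \land u) \to \lnot u) \leftrightarrow ((s \lor ((t \leftrightarrow t) \lor r)) \leftrightarrow t)).
  branch 1 (add F (u \lor \lnot (p \to p))):
    F (u \lor \lnot (p \to p)): α-rule — add F u, F \lnot (p \to p).
    × closes — contains both u and \lnot u.
  branch 2 (add T (((\lnot p \land u) \to \lnot u) \leftrightarrow ((s \lor ((t \leftrightarrow t) \lor r)) \leftrightarrow t))):
    T (((\lnot p \land u) \to \lnot u) \leftrightarrow ((s \lor ((t \leftrightarrow t) \lor r)) \leftrightarrow t)): β-rule — branch into T ((\lnot p \land u) \to \lnot u), T ((s \lor ((t \leftrightarrow t) \lor r)) \leftrightarrow t)  //  F ((\lnot p \land u) \to \lnot u), F ((s \lor ((t \leftrightarrow t) \lor r)) \leftrightarrow t).
      branch 2.1 (add T ((\lnot p \land u) \to \lnot u), T ((s \lor ((t \leftrightarrow t) \lor r)) \leftrightarrow t)):
        T ((\lnot p \land u) \to \lnot u): β-rule — branch into F (\lnot p \land u)  //  T \lnot u.
          branch 2.1.1 (add F (\lnot p \land u)):
            T ((s \lor ((t \leftrightarrow t) \lor r)) \leftrightarrow t): β-rule — branch into T (s \lor ((t \leftrightarrow t) \lor r)), T t  //  F (s \lor ((t \leftrightarrow t) \lor r)), F t.
              branch 2.1.1.1 (add T (s \lor ((t \leftrightarrow t) \lor r)), T t):
                F (\lnot p \land u): β-rule — branch into F \lnot p  //  F u.
                  branch 2.1.1.1.1 (add F \lnot p):
                    T (s \lor ((t \leftrightarrow t) \lor r)): β-rule — branch into T s  //  T ((t \leftrightarrow t) \lor r).
                      branch 2.1.1.1.1.1 (add T s):
                        ○ open, literals {p=T, s=T, t=T, u=T}.
                      branch 2.1.1.1.1.2 (add T ((t \leftrightarrow t) \lor r)):
                        T ((t \leftrightarrow t) \lor r): β-rule — branch into T (t \leftrightarrow t)  //  T r.
                          branch 2.1.1.1.1.2.1 (add T (t \leftrightarrow t)):
                            T (t \leftrightarrow t): β-rule — branch into T t, T t  //  F t, F t.
                              branch 2.1.1.1.1.2.1.1 (add T t, T t):
                                ○ open, literals {p=T, t=T, u=T}.
                              branch 2.1.1.1.1.2.1.2 (add F t, F t):
                                × closes — contains both t and \lnot t.
                          branch 2.1.1.1.1.2.2 (add T r):
                            ○ open, literals {p=T, r=T, t=T, u=T}.
                  branch 2.1.1.1.2 (add F u):
                    × closes — contains both u and \lnot u.
              branch 2.1.1.2 (add F (s \lor ((t \leftrightarrow t) \lor r)), F t):
                F (s \lor ((t \leftrightarrow t) \lor r)): α-rule — add F s, F ((t \leftrightarrow t) \lor r).
                F ((t \leftrightarrow t) \lor r): α-rule — add F (t \leftrightarrow t), F r.
                F (\lnot p \land u): β-rule — branch into F \lnot p  //  F u.
                  branch 2.1.1.2.1 (add F \lnot p):
                    F (t \leftrightarrow t): β-rule — branch into T t, F t  //  F t, T t.
                      branch 2.1.1.2.1.1 (add T t, F t):
                        × closes — contains both t and \lnot t.
                      branch 2.1.1.2.1.2 (add F t, T t):
                        × closes — contains both t and \lnot t.
                  branch 2.1.1.2.2 (add F u):
                    × closes — contains both u and \lnot u.
          branch 2.1.2 (add T \lnot u):
            × closes — contains both u and \lnot u.
      branch 2.2 (add F ((\lnot p \land u) \to \lnot u), F ((s \lor ((t \leftrightarrow t) \lor r)) \leftrightarrow t)):
        F ((\lnot p \land u) \to \lnot u): α-rule — add T (\lnot p \land u), F \lnot u.
        T (\lnot p \land u): α-rule — add T \lnot p, T u.
        F ((s \lor ((t \leftrightarrow t) \lor r)) \leftrightarrow t): β-rule — branch into T (s \lor ((t \leftrightarrow t) \lor r)), F t  //  F (s \lor ((t \leftrightarrow t) \lor r)), T t.
          branch 2.2.1 (add T (s \lor ((t \leftrightarrow t) \lor r)), F t):
            T (s \lor ((t \leftrightarrow t) \lor r)): β-rule — branch into T s  //  T ((t \leftrightarrow t) \lor r).
              branch 2.2.1.1 (add T s):
                ○ open, literals {p=F, s=T, t=F, u=T}.
              branch 2.2.1.2 (add T ((t \leftrightarrow t) \lor r)):
                T ((t \leftrightarrow t) \lor r): β-rule — branch into T (t \leftrightarrow t)  //  T r.
                  branch 2.2.1.2.1 (add T (t \leftrightarrow t)):
                    T (t \leftrightarrow t): β-rule — branch into T t, T t  //  F t, F t.
                      branch 2.2.1.2.1.1 (add T t, T t):
                        × closes — contains both t and \lnot t.
                      branch 2.2.1.2.1.2 (add F t, F t):
                        ○ open, literals {p=F, t=F, u=T}.
                  branch 2.2.1.2.2 (add T r):
                    ○ open, literals {p=F, r=T, t=F, u=T}.
          branch 2.2.2 (add F (s \lor ((t \leftrightarrow t) \lor r)), T t):
            F (s \lor ((t \leftrightarrow t) \lor r)): α-rule — add F s, F ((t \leftrightarrow t) \lor r).
            F ((t \leftrightarrow t) \lor r): α-rule — add F (t \leftrightarrow t), F r.
            F (t \leftrightarrow t): β-rule — branch into T t, F t  //  F t, T t.
              branch 2.2.2.1 (add T t, F t):
                × closes — contains both t and \lnot t.
              branch 2.2.2.2 (add F t, T t):
                × closes — contains both t and \lnot t.
10 branches closed, 6 open.
Each open branch fixes some atoms; the unmentioned ones are free. Counting distinct full assignments: branch {p=T, s=T, t=T, u=T} (q, r) contributes 4 new; branch {p=T, t=T, u=T} (q, r, s) contributes 4 new; branch {p=T, r=T, t=T, u=T} (q, s) contributes 0 new; branch {p=F, s=T, t=F, u=T} (q, r) contributes 4 new; branch {p=F, t=F, u=T} (q, r, s) contributes 4 new; branch {p=F, r=T, t=F, u=T} (q, s) contributes 0 new. Total: 16.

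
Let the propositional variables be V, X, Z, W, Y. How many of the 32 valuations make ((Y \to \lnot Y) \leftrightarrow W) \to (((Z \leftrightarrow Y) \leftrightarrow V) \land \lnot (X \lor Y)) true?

Initial set: {(((Y \to \lnot Y) \leftrightarrow W) \to (((Z \leftrightarrow Y) \leftrightarrow V) \land \lnot (X \lor Y)))}.
(((Y \to \lnot Y) \leftrightarrow W) \to (((Z \leftrightarrow Y) \leftrightarrow V) \land \lnot (X \lor Y))): β-rule — branch into \lnot ((Y \to \lnot Y) \leftrightarrow W)  //  (((Z \leftrightarrow Y) \leftrightarrow V) \land \lnot (X \lor Y)).
  branch 1 (add \lnot ((Y \to \lnot Y) \leftrightarrow W)):
    \lnot ((Y \to \lnot Y) \leftrightarrow W): β-rule — branch into (Y \to \lnot Y), \lnot W  //  \lnot (Y \to \lnot Y), W.
      branch 1.1 (add (Y \to \lnot Y), \lnot W):
        (Y \to \lnot Y): β-rule — branch into \lnot Y  //  \lnot Y.
          branch 1.1.1 (add \lnot Y):
            ○ open, literals {W=F, Y=F}.
          branch 1.1.2 (add \lnot Y):
            ○ open, literals {W=F, Y=F}.
      branch 1.2 (add \lnot (Y \to \lnot Y), W):
        \lnot (Y \to \lnot Y): α-rule — add Y, \lnot \lnot Y.
        ○ open, literals {W=T, Y=T}.
  branch 2 (add (((Z \leftrightarrow Y) \leftrightarrow V) \land \lnot (X \lor Y))):
    (((Z \leftrightarrow Y) \leftrightarrow V) \land \lnot (X \lor Y)): α-rule — add ((Z \leftrightarrow Y) \leftrightarrow V), \lnot (X \lor Y).
    \lnot (X \lor Y): α-rule — add \lnot X, \lnot Y.
    ((Z \leftrightarrow Y) \leftrightarrow V): β-rule — branch into (Z \leftrightarrow Y), V  //  \lnot (Z \leftrightarrow Y), \lnot V.
      branch 2.1 (add (Z \leftrightarrow Y), V):
        (Z \leftrightarrow Y): β-rule — branch into Z, Y  //  \lnot Z, \lnot Y.
          branch 2.1.1 (add Z, Y):
            × closes — contains both Y and \lnot Y.
          branch 2.1.2 (add \lnot Z, \lnot Y):
            ○ open, literals {V=T, X=F, Y=F, Z=F}.
      branch 2.2 (add \lnot (Z \leftrightarrow Y), \lnot V):
        \lnot (Z \leftrightarrow Y): β-rule — branch into Z, \lnot Y  //  \lnot Z, Y.
          branch 2.2.1 (add Z, \lnot Y):
            ○ open, literals {V=F, X=F, Y=F, Z=T}.
          branch 2.2.2 (add \lnot Z, Y):
            × closes — contains both Y and \lnot Y.
2 branches closed, 5 open.
Each open branch fixes some atoms; the unmentioned ones are free. Counting distinct full assignments: branch {W=F, Y=F} (V, X, Z) contributes 8 new; branch {W=F, Y=F} (V, X, Z) contributes 0 new; branch {W=T, Y=T} (V, X, Z) contributes 8 new; branch {V=T, X=F, Y=F, Z=F} (W) contributes 1 new; branch {V=F, X=F, Y=F, Z=T} (W) contributes 1 new. Total: 18.

18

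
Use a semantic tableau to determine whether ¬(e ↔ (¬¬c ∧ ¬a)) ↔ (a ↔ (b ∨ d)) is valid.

Not valid

Assume the negation and expand:
Initial set: {¬(¬(e ↔ (¬¬c ∧ ¬a)) ↔ (a ↔ (b ∨ d)))}.
¬(¬(e ↔ (¬¬c ∧ ¬a)) ↔ (a ↔ (b ∨ d))): β-rule — branch into ¬(e ↔ (¬¬c ∧ ¬a)), ¬(a ↔ (b ∨ d))  //  ¬¬(e ↔ (¬¬c ∧ ¬a)), (a ↔ (b ∨ d)).
  branch 1 (add ¬(e ↔ (¬¬c ∧ ¬a)), ¬(a ↔ (b ∨ d))):
    ¬(e ↔ (¬¬c ∧ ¬a)): β-rule — branch into e, ¬(¬¬c ∧ ¬a)  //  ¬e, (¬¬c ∧ ¬a).
      branch 1.1 (add e, ¬(¬¬c ∧ ¬a)):
        ¬(a ↔ (b ∨ d)): β-rule — branch into a, ¬(b ∨ d)  //  ¬a, (b ∨ d).
          branch 1.1.1 (add a, ¬(b ∨ d)):
            ¬(b ∨ d): α-rule — add ¬b, ¬d.
            ¬(¬¬c ∧ ¬a): β-rule — branch into ¬¬¬c  //  ¬¬a.
              branch 1.1.1.1 (add ¬¬¬c):
                ¬¬¬c: drop double negation, giving ¬c.
                ○ open, literals {a=true, b=false, c=false, d=false, e=true}.
              branch 1.1.1.2 (add ¬¬a):
                ○ open, literals {a=true, b=false, d=false, e=true}.
          branch 1.1.2 (add ¬a, (b ∨ d)):
            ¬(¬¬c ∧ ¬a): β-rule — branch into ¬¬¬c  //  ¬¬a.
              branch 1.1.2.1 (add ¬¬¬c):
                ¬¬¬c: drop double negation, giving ¬c.
                (b ∨ d): β-rule — branch into b  //  d.
                  branch 1.1.2.1.1 (add b):
                    ○ open, literals {a=false, b=true, c=false, e=true}.
                  branch 1.1.2.1.2 (add d):
                    ○ open, literals {a=false, c=false, d=true, e=true}.
              branch 1.1.2.2 (add ¬¬a):
                × closes — contains both a and ¬a.
      branch 1.2 (add ¬e, (¬¬c ∧ ¬a)):
        (¬¬c ∧ ¬a): α-rule — add ¬¬c, ¬a.
        ¬¬c: drop double negation, giving c.
        ¬(a ↔ (b ∨ d)): β-rule — branch into a, ¬(b ∨ d)  //  ¬a, (b ∨ d).
          branch 1.2.1 (add a, ¬(b ∨ d)):
            × closes — contains both a and ¬a.
          branch 1.2.2 (add ¬a, (b ∨ d)):
            (b ∨ d): β-rule — branch into b  //  d.
              branch 1.2.2.1 (add b):
                ○ open, literals {a=false, b=true, c=true, e=false}.
              branch 1.2.2.2 (add d):
                ○ open, literals {a=false, c=true, d=true, e=false}.
  branch 2 (add ¬¬(e ↔ (¬¬c ∧ ¬a)), (a ↔ (b ∨ d))):
    ¬¬(e ↔ (¬¬c ∧ ¬a)): β-rule — branch into e, (¬¬c ∧ ¬a)  //  ¬e, ¬(¬¬c ∧ ¬a).
      branch 2.1 (add e, (¬¬c ∧ ¬a)):
        (¬¬c ∧ ¬a): α-rule — add ¬¬c, ¬a.
        ¬¬c: drop double negation, giving c.
        (a ↔ (b ∨ d)): β-rule — branch into a, (b ∨ d)  //  ¬a, ¬(b ∨ d).
          branch 2.1.1 (add a, (b ∨ d)):
            × closes — contains both a and ¬a.
          branch 2.1.2 (add ¬a, ¬(b ∨ d)):
            ¬(b ∨ d): α-rule — add ¬b, ¬d.
            ○ open, literals {a=false, b=false, c=true, d=false, e=true}.
      branch 2.2 (add ¬e, ¬(¬¬c ∧ ¬a)):
        (a ↔ (b ∨ d)): β-rule — branch into a, (b ∨ d)  //  ¬a, ¬(b ∨ d).
          branch 2.2.1 (add a, (b ∨ d)):
            ¬(¬¬c ∧ ¬a): β-rule — branch into ¬¬¬c  //  ¬¬a.
              branch 2.2.1.1 (add ¬¬¬c):
                ¬¬¬c: drop double negation, giving ¬c.
                (b ∨ d): β-rule — branch into b  //  d.
                  branch 2.2.1.1.1 (add b):
                    ○ open, literals {a=true, b=true, c=false, e=false}.
                  branch 2.2.1.1.2 (add d):
                    ○ open, literals {a=true, c=false, d=true, e=false}.
              branch 2.2.1.2 (add ¬¬a):
                (b ∨ d): β-rule — branch into b  //  d.
                  branch 2.2.1.2.1 (add b):
                    ○ open, literals {a=true, b=true, e=false}.
                  branch 2.2.1.2.2 (add d):
                    ○ open, literals {a=true, d=true, e=false}.
          branch 2.2.2 (add ¬a, ¬(b ∨ d)):
            ¬(b ∨ d): α-rule — add ¬b, ¬d.
            ¬(¬¬c ∧ ¬a): β-rule — branch into ¬¬¬c  //  ¬¬a.
              branch 2.2.2.1 (add ¬¬¬c):
                ¬¬¬c: drop double negation, giving ¬c.
                ○ open, literals {a=false, b=false, c=false, d=false, e=false}.
              branch 2.2.2.2 (add ¬¬a):
                × closes — contains both a and ¬a.
4 branches closed, 12 open.
An open branch gives a countermodel: a=true, b=false, c=false, d=false, e=true (unmentioned atoms arbitrary); under it the original formula is false.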